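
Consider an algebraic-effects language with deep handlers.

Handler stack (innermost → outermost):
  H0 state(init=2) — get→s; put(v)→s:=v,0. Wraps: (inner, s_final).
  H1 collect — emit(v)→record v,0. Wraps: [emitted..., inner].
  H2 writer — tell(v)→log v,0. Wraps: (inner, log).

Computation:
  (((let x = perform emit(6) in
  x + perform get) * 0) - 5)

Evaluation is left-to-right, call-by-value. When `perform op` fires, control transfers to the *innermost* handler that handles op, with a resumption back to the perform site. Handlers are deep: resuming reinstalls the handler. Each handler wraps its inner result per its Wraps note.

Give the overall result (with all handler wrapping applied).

Answer: ([6, (-5, 2)], ())

Evaluation trace:
emit(6) @ H1 ⇒ out+=6
get @ H0 ⇒ 2
H0 returns (-5, 2)
H1 returns [6, (-5, 2)]
H2 returns ([6, (-5, 2)], ())
= ([6, (-5, 2)], ())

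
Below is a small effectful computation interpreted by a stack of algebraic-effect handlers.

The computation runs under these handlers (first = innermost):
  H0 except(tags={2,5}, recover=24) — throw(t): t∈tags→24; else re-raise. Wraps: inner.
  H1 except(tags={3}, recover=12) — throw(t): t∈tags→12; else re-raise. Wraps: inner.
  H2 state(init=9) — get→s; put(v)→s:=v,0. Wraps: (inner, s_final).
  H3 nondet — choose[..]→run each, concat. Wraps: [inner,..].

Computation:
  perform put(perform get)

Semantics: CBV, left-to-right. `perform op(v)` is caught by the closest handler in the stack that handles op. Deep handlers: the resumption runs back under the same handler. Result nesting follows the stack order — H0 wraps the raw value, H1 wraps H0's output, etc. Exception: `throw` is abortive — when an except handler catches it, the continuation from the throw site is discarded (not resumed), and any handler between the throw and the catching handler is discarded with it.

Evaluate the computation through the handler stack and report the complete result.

Answer: [(0, 9)]

Evaluation trace:
get @ H2 ⇒ 9
put(9) @ H2 ⇒ s:=9
H0 returns 0
H1 returns 0
H2 returns (0, 9)
H3 returns [(0, 9)]
= [(0, 9)]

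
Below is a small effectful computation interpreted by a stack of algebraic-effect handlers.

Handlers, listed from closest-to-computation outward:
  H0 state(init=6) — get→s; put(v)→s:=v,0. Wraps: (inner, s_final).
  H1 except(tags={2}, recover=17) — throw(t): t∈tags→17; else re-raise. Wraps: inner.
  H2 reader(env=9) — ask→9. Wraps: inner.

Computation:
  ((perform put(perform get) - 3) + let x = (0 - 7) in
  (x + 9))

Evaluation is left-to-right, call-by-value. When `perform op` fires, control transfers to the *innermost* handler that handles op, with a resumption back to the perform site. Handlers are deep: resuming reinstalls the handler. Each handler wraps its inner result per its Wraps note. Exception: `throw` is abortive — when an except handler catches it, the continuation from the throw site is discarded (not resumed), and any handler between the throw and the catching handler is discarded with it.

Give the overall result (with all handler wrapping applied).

Answer: (-1, 6)

Evaluation trace:
get @ H0 ⇒ 6
put(6) @ H0 ⇒ s:=6
H0 returns (-1, 6)
H1 returns (-1, 6)
H2 returns (-1, 6)
= (-1, 6)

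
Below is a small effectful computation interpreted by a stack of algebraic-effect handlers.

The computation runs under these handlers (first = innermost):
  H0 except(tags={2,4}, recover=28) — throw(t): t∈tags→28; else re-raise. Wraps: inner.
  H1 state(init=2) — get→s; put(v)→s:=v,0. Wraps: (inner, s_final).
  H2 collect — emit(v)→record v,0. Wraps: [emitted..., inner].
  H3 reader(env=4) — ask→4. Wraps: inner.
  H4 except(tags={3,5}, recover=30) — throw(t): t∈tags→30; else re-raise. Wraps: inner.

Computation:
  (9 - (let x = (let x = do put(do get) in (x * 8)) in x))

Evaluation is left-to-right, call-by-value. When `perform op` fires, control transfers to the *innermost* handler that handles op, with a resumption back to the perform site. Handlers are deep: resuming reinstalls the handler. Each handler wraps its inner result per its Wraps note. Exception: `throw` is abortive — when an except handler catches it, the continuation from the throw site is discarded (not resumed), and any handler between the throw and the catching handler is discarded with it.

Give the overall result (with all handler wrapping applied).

Answer: [(9, 2)]

Evaluation trace:
get @ H1 ⇒ 2
put(2) @ H1 ⇒ s:=2
H0 returns 9
H1 returns (9, 2)
H2 returns [(9, 2)]
H3 returns [(9, 2)]
H4 returns [(9, 2)]
= [(9, 2)]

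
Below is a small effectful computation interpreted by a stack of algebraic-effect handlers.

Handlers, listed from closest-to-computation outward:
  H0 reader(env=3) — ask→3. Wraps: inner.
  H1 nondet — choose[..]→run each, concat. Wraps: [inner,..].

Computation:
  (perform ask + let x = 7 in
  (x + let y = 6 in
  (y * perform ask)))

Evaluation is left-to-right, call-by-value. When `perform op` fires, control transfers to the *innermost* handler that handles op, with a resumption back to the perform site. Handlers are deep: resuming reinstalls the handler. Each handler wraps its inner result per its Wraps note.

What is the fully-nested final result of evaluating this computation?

Evaluation trace:
ask @ H0 ⇒ 3
ask @ H0 ⇒ 3
H0 returns 28
H1 returns [28]
= [28]

Answer: [28]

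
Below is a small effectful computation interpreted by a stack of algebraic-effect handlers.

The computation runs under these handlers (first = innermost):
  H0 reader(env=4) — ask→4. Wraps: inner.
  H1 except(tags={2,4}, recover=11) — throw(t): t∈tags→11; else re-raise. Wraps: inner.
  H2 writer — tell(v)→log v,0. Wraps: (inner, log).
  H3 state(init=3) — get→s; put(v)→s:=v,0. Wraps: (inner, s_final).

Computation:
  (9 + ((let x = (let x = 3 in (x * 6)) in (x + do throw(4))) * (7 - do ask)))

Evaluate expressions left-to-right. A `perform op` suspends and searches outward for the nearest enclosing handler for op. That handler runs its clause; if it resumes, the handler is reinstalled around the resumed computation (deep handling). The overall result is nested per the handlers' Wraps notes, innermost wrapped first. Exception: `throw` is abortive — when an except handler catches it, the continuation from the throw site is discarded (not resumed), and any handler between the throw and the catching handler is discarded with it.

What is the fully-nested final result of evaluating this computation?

Answer: ((11, ()), 3)

Evaluation trace:
throw(4) @ H1 caught ⇒ 11
H2 returns (11, ())
H3 returns ((11, ()), 3)
= ((11, ()), 3)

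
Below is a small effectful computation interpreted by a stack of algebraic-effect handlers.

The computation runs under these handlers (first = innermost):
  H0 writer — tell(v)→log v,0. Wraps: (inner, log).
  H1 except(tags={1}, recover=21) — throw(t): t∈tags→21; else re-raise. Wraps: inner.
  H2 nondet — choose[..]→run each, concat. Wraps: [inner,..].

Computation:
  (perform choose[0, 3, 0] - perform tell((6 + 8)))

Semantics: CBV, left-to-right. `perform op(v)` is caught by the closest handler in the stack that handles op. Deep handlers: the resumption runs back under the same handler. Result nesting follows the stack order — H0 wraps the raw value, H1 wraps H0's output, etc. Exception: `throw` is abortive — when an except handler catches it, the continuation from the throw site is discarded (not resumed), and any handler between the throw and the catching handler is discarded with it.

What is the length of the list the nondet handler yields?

Answer: 3

Step-by-step:
choose[0, 3, 0] @ H2
  branch[0] choose=0:
    tell(14) @ H0 ⇒ log+=14
    H0 returns (0, (14))
    H1 returns (0, (14))
    H2 returns [(0, (14))]
  branch[1] choose=3:
    tell(14) @ H0 ⇒ log+=14
    H0 returns (3, (14))
    H1 returns (3, (14))
    H2 returns [(3, (14))]
  branch[2] choose=0:
    tell(14) @ H0 ⇒ log+=14
    H0 returns (0, (14))
    H1 returns (0, (14))
    H2 returns [(0, (14))]
= [(0, (14)), (3, (14)), (0, (14))]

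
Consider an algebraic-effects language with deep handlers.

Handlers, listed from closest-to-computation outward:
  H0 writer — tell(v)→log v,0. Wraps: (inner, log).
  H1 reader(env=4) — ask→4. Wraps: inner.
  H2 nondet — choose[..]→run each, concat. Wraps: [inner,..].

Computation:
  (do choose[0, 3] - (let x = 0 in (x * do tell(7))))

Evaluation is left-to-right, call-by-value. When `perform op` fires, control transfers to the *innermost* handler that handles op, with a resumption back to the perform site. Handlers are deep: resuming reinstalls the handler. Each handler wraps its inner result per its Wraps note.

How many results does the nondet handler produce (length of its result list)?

Step-by-step:
choose[0, 3] @ H2
  branch[0] choose=0:
    tell(7) @ H0 ⇒ log+=7
    H0 returns (0, (7))
    H1 returns (0, (7))
    H2 returns [(0, (7))]
  branch[1] choose=3:
    tell(7) @ H0 ⇒ log+=7
    H0 returns (3, (7))
    H1 returns (3, (7))
    H2 returns [(3, (7))]
= [(0, (7)), (3, (7))]

Answer: 2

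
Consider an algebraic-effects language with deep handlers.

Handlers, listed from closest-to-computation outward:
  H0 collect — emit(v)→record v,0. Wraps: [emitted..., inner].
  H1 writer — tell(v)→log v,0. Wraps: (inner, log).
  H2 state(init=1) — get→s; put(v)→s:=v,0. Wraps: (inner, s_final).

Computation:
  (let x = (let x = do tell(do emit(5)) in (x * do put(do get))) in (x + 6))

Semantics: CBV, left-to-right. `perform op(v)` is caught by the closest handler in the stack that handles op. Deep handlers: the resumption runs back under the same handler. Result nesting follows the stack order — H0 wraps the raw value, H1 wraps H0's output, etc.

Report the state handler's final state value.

Step-by-step:
emit(5) @ H0 ⇒ out+=5
tell(0) @ H1 ⇒ log+=0
get @ H2 ⇒ 1
put(1) @ H2 ⇒ s:=1
H0 returns [5, 6]
H1 returns ([5, 6], (0))
H2 returns (([5, 6], (0)), 1)
= (([5, 6], (0)), 1)

Answer: 1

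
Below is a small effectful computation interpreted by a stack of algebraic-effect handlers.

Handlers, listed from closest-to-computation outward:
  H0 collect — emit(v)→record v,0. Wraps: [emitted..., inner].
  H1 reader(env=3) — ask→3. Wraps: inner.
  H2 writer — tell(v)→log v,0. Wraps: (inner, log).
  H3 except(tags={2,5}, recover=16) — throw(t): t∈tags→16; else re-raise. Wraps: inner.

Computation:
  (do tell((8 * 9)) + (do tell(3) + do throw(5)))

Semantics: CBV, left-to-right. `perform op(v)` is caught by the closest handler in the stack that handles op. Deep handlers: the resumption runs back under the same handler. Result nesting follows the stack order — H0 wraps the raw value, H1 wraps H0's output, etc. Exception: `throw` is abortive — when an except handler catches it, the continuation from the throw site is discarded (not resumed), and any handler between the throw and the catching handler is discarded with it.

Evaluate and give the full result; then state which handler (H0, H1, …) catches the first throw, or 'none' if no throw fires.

Step-by-step:
tell(72) @ H2 ⇒ log+=72
tell(3) @ H2 ⇒ log+=3
throw(5) @ H3 caught ⇒ 16
= 16

Answer: 16 ; first throw caught by: H3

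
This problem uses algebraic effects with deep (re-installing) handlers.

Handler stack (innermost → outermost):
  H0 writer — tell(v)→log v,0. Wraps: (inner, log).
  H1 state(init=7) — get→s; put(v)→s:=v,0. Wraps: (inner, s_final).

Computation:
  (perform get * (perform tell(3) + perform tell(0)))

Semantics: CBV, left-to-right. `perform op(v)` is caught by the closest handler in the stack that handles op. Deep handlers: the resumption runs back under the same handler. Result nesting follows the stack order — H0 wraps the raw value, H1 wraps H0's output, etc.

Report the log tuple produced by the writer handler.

Answer: (3, 0)

Step-by-step:
get @ H1 ⇒ 7
tell(3) @ H0 ⇒ log+=3
tell(0) @ H0 ⇒ log+=0
H0 returns (0, (3, 0))
H1 returns ((0, (3, 0)), 7)
= ((0, (3, 0)), 7)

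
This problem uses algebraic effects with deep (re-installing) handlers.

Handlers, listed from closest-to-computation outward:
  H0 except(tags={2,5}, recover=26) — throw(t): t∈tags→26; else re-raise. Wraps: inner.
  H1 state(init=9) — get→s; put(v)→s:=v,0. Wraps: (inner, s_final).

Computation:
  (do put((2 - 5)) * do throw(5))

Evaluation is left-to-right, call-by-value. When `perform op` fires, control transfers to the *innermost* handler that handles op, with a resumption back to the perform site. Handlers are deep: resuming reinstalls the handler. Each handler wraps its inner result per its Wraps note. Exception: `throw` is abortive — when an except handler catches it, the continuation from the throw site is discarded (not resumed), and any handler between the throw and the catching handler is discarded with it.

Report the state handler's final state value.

Step-by-step:
put(-3) @ H1 ⇒ s:=-3
throw(5) @ H0 caught ⇒ 26
H1 returns (26, -3)
= (26, -3)

Answer: -3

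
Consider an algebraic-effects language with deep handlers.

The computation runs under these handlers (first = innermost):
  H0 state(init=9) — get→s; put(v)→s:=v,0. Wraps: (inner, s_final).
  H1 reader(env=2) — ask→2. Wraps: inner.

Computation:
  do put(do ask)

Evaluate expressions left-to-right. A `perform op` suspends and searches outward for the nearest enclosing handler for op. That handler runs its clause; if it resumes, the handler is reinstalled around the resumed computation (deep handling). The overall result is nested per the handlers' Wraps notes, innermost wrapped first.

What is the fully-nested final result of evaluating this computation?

Step-by-step:
ask @ H1 ⇒ 2
put(2) @ H0 ⇒ s:=2
H0 returns (0, 2)
H1 returns (0, 2)
= (0, 2)

Answer: (0, 2)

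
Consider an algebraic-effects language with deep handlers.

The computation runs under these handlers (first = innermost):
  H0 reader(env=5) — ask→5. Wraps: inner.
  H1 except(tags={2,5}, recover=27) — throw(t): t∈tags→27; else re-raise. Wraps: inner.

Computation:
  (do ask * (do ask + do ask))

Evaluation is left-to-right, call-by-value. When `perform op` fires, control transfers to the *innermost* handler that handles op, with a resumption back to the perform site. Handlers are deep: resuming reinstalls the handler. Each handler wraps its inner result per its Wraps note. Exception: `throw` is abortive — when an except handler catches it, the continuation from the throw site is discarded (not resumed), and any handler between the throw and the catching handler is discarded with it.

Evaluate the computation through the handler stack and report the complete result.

Answer: 50

Working:
ask @ H0 ⇒ 5
ask @ H0 ⇒ 5
ask @ H0 ⇒ 5
H0 returns 50
H1 returns 50
= 50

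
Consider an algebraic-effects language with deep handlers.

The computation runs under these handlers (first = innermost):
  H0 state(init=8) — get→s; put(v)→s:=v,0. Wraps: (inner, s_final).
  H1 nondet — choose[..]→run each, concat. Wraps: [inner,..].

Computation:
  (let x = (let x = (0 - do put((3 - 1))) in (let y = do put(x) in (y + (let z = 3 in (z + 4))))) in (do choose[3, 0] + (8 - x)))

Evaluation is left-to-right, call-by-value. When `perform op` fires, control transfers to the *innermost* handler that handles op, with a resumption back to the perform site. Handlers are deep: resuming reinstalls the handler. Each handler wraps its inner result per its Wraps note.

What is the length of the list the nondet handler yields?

Evaluation trace:
put(2) @ H0 ⇒ s:=2
put(0) @ H0 ⇒ s:=0
choose[3, 0] @ H1
  branch[0] choose=3:
    H0 returns (4, 0)
    H1 returns [(4, 0)]
  branch[1] choose=0:
    H0 returns (1, 0)
    H1 returns [(1, 0)]
= [(4, 0), (1, 0)]

Answer: 2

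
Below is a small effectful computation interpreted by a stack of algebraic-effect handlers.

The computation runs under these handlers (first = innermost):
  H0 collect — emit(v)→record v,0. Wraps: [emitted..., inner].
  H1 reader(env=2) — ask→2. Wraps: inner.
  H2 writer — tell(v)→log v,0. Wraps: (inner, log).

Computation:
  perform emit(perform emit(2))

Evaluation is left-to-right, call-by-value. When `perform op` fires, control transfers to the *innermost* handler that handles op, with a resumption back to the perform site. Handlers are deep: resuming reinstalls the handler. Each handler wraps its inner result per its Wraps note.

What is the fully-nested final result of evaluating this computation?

Answer: ([2, 0, 0], ())

Evaluation trace:
emit(2) @ H0 ⇒ out+=2
emit(0) @ H0 ⇒ out+=0
H0 returns [2, 0, 0]
H1 returns [2, 0, 0]
H2 returns ([2, 0, 0], ())
= ([2, 0, 0], ())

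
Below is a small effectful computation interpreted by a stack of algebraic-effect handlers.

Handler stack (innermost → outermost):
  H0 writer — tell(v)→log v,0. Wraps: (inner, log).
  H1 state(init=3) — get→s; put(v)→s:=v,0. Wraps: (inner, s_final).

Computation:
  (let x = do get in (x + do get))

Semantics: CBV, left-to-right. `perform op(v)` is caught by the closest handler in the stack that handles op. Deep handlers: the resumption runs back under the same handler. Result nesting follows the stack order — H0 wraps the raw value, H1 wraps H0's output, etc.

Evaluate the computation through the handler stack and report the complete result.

Answer: ((6, ()), 3)

Step-by-step:
get @ H1 ⇒ 3
get @ H1 ⇒ 3
H0 returns (6, ())
H1 returns ((6, ()), 3)
= ((6, ()), 3)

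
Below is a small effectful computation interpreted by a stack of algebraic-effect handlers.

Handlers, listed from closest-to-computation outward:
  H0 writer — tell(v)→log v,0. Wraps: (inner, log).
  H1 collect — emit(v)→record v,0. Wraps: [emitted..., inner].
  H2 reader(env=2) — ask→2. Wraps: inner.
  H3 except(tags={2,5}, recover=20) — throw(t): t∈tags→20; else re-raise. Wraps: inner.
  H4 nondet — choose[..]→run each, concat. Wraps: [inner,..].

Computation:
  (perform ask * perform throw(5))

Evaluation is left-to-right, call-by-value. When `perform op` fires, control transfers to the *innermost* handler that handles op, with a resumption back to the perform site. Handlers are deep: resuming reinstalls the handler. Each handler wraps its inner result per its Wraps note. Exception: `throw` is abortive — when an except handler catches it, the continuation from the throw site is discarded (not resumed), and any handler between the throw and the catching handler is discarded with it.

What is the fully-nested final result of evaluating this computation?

Working:
ask @ H2 ⇒ 2
throw(5) @ H3 caught ⇒ 20
H4 returns [20]
= [20]

Answer: [20]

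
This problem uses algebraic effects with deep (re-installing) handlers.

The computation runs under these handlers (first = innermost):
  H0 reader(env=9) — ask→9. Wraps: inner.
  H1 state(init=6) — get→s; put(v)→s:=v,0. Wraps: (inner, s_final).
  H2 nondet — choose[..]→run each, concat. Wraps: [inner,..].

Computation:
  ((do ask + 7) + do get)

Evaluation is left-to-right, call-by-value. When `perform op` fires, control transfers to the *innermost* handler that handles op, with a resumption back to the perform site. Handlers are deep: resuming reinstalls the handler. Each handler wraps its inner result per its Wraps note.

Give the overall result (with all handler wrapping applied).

Step-by-step:
ask @ H0 ⇒ 9
get @ H1 ⇒ 6
H0 returns 22
H1 returns (22, 6)
H2 returns [(22, 6)]
= [(22, 6)]

Answer: [(22, 6)]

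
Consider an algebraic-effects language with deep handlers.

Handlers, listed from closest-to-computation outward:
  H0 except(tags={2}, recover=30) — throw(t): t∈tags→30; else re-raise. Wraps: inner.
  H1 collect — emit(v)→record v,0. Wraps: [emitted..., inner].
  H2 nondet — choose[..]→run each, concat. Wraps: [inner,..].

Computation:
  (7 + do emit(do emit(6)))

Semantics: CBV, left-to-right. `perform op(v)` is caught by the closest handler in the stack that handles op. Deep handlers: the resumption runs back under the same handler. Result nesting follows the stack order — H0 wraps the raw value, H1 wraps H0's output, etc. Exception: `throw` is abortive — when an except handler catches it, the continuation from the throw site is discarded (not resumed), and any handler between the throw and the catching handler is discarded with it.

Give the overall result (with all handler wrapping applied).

Answer: [[6, 0, 7]]

Working:
emit(6) @ H1 ⇒ out+=6
emit(0) @ H1 ⇒ out+=0
H0 returns 7
H1 returns [6, 0, 7]
H2 returns [[6, 0, 7]]
= [[6, 0, 7]]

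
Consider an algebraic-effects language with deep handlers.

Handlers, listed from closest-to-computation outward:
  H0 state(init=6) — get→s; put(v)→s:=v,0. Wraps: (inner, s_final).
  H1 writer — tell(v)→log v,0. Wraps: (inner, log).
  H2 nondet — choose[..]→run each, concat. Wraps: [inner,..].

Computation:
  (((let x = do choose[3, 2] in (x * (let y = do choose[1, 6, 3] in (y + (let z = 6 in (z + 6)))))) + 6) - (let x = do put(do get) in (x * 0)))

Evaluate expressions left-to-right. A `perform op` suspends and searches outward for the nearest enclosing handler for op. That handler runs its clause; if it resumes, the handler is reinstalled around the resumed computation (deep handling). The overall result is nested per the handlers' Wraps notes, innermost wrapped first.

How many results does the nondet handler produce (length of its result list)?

Answer: 6

Working:
choose[3, 2] @ H2
  branch[0] choose=3:
    choose[1, 6, 3] @ H2
      branch[0] choose=1:
        get @ H0 ⇒ 6
        put(6) @ H0 ⇒ s:=6
        H0 returns (45, 6)
        H1 returns ((45, 6), ())
        H2 returns [((45, 6), ())]
      branch[1] choose=6:
        get @ H0 ⇒ 6
        put(6) @ H0 ⇒ s:=6
        H0 returns (60, 6)
        H1 returns ((60, 6), ())
        H2 returns [((60, 6), ())]
      branch[2] choose=3:
        get @ H0 ⇒ 6
        put(6) @ H0 ⇒ s:=6
        H0 returns (51, 6)
        H1 returns ((51, 6), ())
        H2 returns [((51, 6), ())]
  branch[1] choose=2:
    choose[1, 6, 3] @ H2
      branch[0] choose=1:
        get @ H0 ⇒ 6
        put(6) @ H0 ⇒ s:=6
        H0 returns (32, 6)
        H1 returns ((32, 6), ())
        H2 returns [((32, 6), ())]
      branch[1] choose=6:
        get @ H0 ⇒ 6
        put(6) @ H0 ⇒ s:=6
        H0 returns (42, 6)
        H1 returns ((42, 6), ())
        H2 returns [((42, 6), ())]
      branch[2] choose=3:
        get @ H0 ⇒ 6
        put(6) @ H0 ⇒ s:=6
        H0 returns (36, 6)
        H1 returns ((36, 6), ())
        H2 returns [((36, 6), ())]
= [((45, 6), ()), ((60, 6), ()), ((51, 6), ()), ((32, 6), ()), ((42, 6), ()), ((36, 6), ())]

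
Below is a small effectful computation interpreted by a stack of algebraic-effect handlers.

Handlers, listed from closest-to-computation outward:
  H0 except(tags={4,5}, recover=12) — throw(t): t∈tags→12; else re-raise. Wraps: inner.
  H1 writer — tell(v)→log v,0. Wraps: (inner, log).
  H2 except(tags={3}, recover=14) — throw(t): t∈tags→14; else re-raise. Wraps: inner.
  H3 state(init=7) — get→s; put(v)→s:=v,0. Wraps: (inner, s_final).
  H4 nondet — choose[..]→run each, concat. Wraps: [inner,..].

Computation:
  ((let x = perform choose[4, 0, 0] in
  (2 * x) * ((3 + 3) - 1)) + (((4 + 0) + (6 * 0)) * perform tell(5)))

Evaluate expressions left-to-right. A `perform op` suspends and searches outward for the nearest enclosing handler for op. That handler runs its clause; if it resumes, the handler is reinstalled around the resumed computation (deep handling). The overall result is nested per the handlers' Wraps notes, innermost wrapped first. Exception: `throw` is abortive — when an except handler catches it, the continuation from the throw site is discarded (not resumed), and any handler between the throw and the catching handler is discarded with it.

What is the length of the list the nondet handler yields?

Answer: 3

Evaluation trace:
choose[4, 0, 0] @ H4
  branch[0] choose=4:
    tell(5) @ H1 ⇒ log+=5
    H0 returns 40
    H1 returns (40, (5))
    H2 returns (40, (5))
    H3 returns ((40, (5)), 7)
    H4 returns [((40, (5)), 7)]
  branch[1] choose=0:
    tell(5) @ H1 ⇒ log+=5
    H0 returns 0
    H1 returns (0, (5))
    H2 returns (0, (5))
    H3 returns ((0, (5)), 7)
    H4 returns [((0, (5)), 7)]
  branch[2] choose=0:
    tell(5) @ H1 ⇒ log+=5
    H0 returns 0
    H1 returns (0, (5))
    H2 returns (0, (5))
    H3 returns ((0, (5)), 7)
    H4 returns [((0, (5)), 7)]
= [((40, (5)), 7), ((0, (5)), 7), ((0, (5)), 7)]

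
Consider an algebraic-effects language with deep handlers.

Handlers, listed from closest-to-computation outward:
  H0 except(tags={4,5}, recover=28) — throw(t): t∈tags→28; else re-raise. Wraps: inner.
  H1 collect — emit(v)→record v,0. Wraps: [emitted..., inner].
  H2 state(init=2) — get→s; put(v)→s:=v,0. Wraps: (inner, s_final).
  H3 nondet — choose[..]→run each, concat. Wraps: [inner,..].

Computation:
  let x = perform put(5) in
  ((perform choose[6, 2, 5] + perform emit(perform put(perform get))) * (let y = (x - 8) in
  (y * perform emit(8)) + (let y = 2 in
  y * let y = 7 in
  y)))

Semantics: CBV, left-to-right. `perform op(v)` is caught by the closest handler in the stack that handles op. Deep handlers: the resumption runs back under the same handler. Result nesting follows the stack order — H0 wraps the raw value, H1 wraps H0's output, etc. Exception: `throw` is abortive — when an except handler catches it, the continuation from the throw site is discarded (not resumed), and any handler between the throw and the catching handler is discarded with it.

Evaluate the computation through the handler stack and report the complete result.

Answer: [([0, 8, 84], 5), ([0, 8, 28], 5), ([0, 8, 70], 5)]

Evaluation trace:
put(5) @ H2 ⇒ s:=5
choose[6, 2, 5] @ H3
  branch[0] choose=6:
    get @ H2 ⇒ 5
    put(5) @ H2 ⇒ s:=5
    emit(0) @ H1 ⇒ out+=0
    emit(8) @ H1 ⇒ out+=8
    H0 returns 84
    H1 returns [0, 8, 84]
    H2 returns ([0, 8, 84], 5)
    H3 returns [([0, 8, 84], 5)]
  branch[1] choose=2:
    get @ H2 ⇒ 5
    put(5) @ H2 ⇒ s:=5
    emit(0) @ H1 ⇒ out+=0
    emit(8) @ H1 ⇒ out+=8
    H0 returns 28
    H1 returns [0, 8, 28]
    H2 returns ([0, 8, 28], 5)
    H3 returns [([0, 8, 28], 5)]
  branch[2] choose=5:
    get @ H2 ⇒ 5
    put(5) @ H2 ⇒ s:=5
    emit(0) @ H1 ⇒ out+=0
    emit(8) @ H1 ⇒ out+=8
    H0 returns 70
    H1 returns [0, 8, 70]
    H2 returns ([0, 8, 70], 5)
    H3 returns [([0, 8, 70], 5)]
= [([0, 8, 84], 5), ([0, 8, 28], 5), ([0, 8, 70], 5)]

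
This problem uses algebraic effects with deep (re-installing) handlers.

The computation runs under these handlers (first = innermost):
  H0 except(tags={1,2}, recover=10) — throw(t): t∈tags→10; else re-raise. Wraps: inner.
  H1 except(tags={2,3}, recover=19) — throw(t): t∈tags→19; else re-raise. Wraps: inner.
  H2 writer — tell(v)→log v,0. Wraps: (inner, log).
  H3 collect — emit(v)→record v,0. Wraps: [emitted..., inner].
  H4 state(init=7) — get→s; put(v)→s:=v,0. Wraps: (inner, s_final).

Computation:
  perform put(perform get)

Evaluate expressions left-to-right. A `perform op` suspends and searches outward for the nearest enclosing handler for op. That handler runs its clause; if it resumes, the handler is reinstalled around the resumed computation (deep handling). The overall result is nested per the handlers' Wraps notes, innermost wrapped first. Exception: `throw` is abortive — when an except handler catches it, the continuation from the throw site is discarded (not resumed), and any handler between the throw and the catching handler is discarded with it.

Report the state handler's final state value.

Answer: 7

Step-by-step:
get @ H4 ⇒ 7
put(7) @ H4 ⇒ s:=7
H0 returns 0
H1 returns 0
H2 returns (0, ())
H3 returns [(0, ())]
H4 returns ([(0, ())], 7)
= ([(0, ())], 7)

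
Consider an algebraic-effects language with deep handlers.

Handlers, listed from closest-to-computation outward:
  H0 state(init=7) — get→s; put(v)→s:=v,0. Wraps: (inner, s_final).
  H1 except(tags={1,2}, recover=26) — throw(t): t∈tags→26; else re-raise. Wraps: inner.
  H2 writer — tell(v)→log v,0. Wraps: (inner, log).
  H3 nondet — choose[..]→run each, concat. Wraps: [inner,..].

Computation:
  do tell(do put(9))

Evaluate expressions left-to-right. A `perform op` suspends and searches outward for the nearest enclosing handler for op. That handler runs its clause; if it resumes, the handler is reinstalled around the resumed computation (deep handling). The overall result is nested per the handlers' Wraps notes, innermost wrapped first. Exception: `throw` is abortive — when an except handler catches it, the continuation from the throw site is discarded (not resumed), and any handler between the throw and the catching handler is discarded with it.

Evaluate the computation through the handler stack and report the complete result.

Answer: [((0, 9), (0))]

Working:
put(9) @ H0 ⇒ s:=9
tell(0) @ H2 ⇒ log+=0
H0 returns (0, 9)
H1 returns (0, 9)
H2 returns ((0, 9), (0))
H3 returns [((0, 9), (0))]
= [((0, 9), (0))]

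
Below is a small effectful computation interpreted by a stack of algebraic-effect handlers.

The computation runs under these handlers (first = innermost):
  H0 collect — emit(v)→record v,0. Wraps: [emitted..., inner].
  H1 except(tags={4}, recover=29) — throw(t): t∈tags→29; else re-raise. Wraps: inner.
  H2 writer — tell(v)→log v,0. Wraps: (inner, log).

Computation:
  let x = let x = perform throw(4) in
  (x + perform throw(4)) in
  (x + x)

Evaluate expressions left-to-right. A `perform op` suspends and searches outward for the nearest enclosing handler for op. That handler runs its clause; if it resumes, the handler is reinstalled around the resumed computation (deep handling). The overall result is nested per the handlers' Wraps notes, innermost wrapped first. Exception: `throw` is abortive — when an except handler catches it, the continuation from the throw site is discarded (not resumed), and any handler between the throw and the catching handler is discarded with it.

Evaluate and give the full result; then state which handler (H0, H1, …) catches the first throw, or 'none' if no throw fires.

Answer: (29, ()) ; first throw caught by: H1

Step-by-step:
throw(4) @ H1 caught ⇒ 29
H2 returns (29, ())
= (29, ())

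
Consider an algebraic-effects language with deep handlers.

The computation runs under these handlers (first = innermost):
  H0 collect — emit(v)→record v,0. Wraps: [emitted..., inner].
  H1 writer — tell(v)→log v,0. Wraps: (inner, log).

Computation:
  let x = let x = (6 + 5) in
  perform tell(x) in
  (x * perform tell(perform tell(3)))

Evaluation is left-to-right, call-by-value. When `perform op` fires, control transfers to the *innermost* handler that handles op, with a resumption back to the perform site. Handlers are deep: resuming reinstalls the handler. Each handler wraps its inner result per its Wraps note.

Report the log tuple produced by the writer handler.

Working:
tell(11) @ H1 ⇒ log+=11
tell(3) @ H1 ⇒ log+=3
tell(0) @ H1 ⇒ log+=0
H0 returns [0]
H1 returns ([0], (11, 3, 0))
= ([0], (11, 3, 0))

Answer: (11, 3, 0)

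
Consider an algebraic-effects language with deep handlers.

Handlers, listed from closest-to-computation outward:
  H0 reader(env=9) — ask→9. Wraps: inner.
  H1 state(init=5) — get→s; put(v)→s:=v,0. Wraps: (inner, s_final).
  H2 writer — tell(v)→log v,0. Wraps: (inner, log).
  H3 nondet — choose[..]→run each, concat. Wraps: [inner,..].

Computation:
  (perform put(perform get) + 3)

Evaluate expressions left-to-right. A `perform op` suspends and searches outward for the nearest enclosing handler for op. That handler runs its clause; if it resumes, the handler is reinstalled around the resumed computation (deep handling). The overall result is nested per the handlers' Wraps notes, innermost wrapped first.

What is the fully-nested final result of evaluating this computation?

Working:
get @ H1 ⇒ 5
put(5) @ H1 ⇒ s:=5
H0 returns 3
H1 returns (3, 5)
H2 returns ((3, 5), ())
H3 returns [((3, 5), ())]
= [((3, 5), ())]

Answer: [((3, 5), ())]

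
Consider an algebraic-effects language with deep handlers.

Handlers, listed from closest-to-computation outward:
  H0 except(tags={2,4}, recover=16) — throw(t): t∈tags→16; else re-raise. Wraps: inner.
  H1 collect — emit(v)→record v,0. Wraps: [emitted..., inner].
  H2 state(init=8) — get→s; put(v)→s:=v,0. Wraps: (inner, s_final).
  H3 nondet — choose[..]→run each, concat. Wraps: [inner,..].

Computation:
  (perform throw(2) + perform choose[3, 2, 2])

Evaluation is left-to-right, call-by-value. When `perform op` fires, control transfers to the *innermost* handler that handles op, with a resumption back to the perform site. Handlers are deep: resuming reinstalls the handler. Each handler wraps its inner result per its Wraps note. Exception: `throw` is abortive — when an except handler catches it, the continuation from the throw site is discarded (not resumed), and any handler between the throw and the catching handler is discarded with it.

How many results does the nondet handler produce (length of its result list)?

Answer: 1

Step-by-step:
throw(2) @ H0 caught ⇒ 16
H1 returns [16]
H2 returns ([16], 8)
H3 returns [([16], 8)]
= [([16], 8)]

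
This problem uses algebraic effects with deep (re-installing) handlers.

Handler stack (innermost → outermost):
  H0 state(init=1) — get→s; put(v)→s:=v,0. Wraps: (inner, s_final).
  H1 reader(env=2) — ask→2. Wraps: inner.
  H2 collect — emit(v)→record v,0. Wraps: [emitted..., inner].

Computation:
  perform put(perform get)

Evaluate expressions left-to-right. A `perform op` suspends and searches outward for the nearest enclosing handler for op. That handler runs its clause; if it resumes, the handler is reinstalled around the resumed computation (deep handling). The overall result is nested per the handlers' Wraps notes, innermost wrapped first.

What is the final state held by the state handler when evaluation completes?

Answer: 1

Step-by-step:
get @ H0 ⇒ 1
put(1) @ H0 ⇒ s:=1
H0 returns (0, 1)
H1 returns (0, 1)
H2 returns [(0, 1)]
= [(0, 1)]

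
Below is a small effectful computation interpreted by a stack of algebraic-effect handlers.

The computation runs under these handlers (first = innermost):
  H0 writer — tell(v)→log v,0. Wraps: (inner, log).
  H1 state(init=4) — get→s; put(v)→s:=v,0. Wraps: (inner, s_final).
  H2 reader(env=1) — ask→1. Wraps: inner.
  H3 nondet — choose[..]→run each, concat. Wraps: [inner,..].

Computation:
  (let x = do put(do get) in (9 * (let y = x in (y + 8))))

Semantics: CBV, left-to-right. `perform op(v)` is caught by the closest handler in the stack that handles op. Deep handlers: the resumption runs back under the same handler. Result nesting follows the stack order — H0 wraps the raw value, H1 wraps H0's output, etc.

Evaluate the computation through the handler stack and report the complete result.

Answer: [((72, ()), 4)]

Step-by-step:
get @ H1 ⇒ 4
put(4) @ H1 ⇒ s:=4
H0 returns (72, ())
H1 returns ((72, ()), 4)
H2 returns ((72, ()), 4)
H3 returns [((72, ()), 4)]
= [((72, ()), 4)]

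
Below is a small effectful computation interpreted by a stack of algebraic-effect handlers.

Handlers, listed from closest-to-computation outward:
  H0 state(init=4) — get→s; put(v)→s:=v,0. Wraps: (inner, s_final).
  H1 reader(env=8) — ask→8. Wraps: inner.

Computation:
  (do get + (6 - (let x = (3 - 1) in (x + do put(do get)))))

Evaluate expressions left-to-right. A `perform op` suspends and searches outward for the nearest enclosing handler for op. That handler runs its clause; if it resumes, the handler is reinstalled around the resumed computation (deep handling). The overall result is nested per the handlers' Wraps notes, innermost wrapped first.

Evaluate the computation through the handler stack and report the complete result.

Answer: (8, 4)

Step-by-step:
get @ H0 ⇒ 4
get @ H0 ⇒ 4
put(4) @ H0 ⇒ s:=4
H0 returns (8, 4)
H1 returns (8, 4)
= (8, 4)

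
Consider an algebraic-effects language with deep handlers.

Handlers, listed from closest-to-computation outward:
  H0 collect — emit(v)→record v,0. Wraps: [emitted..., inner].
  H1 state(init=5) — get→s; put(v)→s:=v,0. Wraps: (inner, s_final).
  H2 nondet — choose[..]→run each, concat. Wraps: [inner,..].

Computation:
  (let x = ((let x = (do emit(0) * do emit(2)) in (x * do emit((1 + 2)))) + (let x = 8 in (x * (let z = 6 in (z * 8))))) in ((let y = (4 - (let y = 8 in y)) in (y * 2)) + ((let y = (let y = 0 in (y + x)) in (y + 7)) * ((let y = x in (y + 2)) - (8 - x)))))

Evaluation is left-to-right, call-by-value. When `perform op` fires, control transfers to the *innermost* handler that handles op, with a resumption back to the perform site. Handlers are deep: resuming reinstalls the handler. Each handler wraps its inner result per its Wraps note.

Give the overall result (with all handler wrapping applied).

Step-by-step:
emit(0) @ H0 ⇒ out+=0
emit(2) @ H0 ⇒ out+=2
emit(3) @ H0 ⇒ out+=3
H0 returns [0, 2, 3, 297934]
H1 returns ([0, 2, 3, 297934], 5)
H2 returns [([0, 2, 3, 297934], 5)]
= [([0, 2, 3, 297934], 5)]

Answer: [([0, 2, 3, 297934], 5)]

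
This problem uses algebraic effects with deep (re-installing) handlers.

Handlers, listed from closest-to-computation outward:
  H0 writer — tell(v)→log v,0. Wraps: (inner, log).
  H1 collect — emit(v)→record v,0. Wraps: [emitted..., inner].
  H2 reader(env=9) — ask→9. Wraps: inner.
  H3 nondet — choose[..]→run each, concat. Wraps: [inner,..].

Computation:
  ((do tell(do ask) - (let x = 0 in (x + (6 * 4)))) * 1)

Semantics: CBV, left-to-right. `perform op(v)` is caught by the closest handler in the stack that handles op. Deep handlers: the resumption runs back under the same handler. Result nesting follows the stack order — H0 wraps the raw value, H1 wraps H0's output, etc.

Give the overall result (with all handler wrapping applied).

Step-by-step:
ask @ H2 ⇒ 9
tell(9) @ H0 ⇒ log+=9
H0 returns (-24, (9))
H1 returns [(-24, (9))]
H2 returns [(-24, (9))]
H3 returns [[(-24, (9))]]
= [[(-24, (9))]]

Answer: [[(-24, (9))]]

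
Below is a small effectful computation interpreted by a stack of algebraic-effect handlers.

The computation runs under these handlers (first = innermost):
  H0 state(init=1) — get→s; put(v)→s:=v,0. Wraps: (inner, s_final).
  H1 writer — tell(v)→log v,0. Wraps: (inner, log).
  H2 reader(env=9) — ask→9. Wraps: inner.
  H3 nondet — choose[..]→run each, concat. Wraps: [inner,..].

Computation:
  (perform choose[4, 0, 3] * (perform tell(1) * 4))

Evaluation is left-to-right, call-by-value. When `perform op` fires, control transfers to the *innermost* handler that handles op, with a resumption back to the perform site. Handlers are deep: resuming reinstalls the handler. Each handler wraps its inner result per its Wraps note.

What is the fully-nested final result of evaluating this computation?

Evaluation trace:
choose[4, 0, 3] @ H3
  branch[0] choose=4:
    tell(1) @ H1 ⇒ log+=1
    H0 returns (0, 1)
    H1 returns ((0, 1), (1))
    H2 returns ((0, 1), (1))
    H3 returns [((0, 1), (1))]
  branch[1] choose=0:
    tell(1) @ H1 ⇒ log+=1
    H0 returns (0, 1)
    H1 returns ((0, 1), (1))
    H2 returns ((0, 1), (1))
    H3 returns [((0, 1), (1))]
  branch[2] choose=3:
    tell(1) @ H1 ⇒ log+=1
    H0 returns (0, 1)
    H1 returns ((0, 1), (1))
    H2 returns ((0, 1), (1))
    H3 returns [((0, 1), (1))]
= [((0, 1), (1)), ((0, 1), (1)), ((0, 1), (1))]

Answer: [((0, 1), (1)), ((0, 1), (1)), ((0, 1), (1))]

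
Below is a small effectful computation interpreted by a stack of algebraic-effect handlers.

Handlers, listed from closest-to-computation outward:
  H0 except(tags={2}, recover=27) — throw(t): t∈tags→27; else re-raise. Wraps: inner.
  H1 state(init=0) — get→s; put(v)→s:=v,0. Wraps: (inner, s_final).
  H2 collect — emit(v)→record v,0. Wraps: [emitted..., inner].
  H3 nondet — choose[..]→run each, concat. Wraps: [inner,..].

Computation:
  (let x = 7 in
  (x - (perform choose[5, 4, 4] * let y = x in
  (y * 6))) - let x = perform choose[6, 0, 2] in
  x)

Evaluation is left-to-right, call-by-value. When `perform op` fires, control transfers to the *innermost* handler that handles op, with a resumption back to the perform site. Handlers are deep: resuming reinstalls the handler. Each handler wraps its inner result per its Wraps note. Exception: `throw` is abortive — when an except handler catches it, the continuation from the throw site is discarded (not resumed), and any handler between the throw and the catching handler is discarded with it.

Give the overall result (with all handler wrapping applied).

Working:
choose[5, 4, 4] @ H3
  branch[0] choose=5:
    choose[6, 0, 2] @ H3
      branch[0] choose=6:
        H0 returns -209
        H1 returns (-209, 0)
        H2 returns [(-209, 0)]
        H3 returns [[(-209, 0)]]
      branch[1] choose=0:
        H0 returns -203
        H1 returns (-203, 0)
        H2 returns [(-203, 0)]
        H3 returns [[(-203, 0)]]
      branch[2] choose=2:
        H0 returns -205
        H1 returns (-205, 0)
        H2 returns [(-205, 0)]
        H3 returns [[(-205, 0)]]
  branch[1] choose=4:
    choose[6, 0, 2] @ H3
      branch[0] choose=6:
        H0 returns -167
        H1 returns (-167, 0)
        H2 returns [(-167, 0)]
        H3 returns [[(-167, 0)]]
      branch[1] choose=0:
        H0 returns -161
        H1 returns (-161, 0)
        H2 returns [(-161, 0)]
        H3 returns [[(-161, 0)]]
      branch[2] choose=2:
        H0 returns -163
        H1 returns (-163, 0)
        H2 returns [(-163, 0)]
        H3 returns [[(-163, 0)]]
  branch[2] choose=4:
    choose[6, 0, 2] @ H3
      branch[0] choose=6:
        H0 returns -167
        H1 returns (-167, 0)
        H2 returns [(-167, 0)]
        H3 returns [[(-167, 0)]]
      branch[1] choose=0:
        H0 returns -161
        H1 returns (-161, 0)
        H2 returns [(-161, 0)]
        H3 returns [[(-161, 0)]]
      branch[2] choose=2:
        H0 returns -163
        H1 returns (-163, 0)
        H2 returns [(-163, 0)]
        H3 returns [[(-163, 0)]]
= [[(-209, 0)], [(-203, 0)], [(-205, 0)], [(-167, 0)], [(-161, 0)], [(-163, 0)], [(-167, 0)], [(-161, 0)], [(-163, 0)]]

Answer: [[(-209, 0)], [(-203, 0)], [(-205, 0)], [(-167, 0)], [(-161, 0)], [(-163, 0)], [(-167, 0)], [(-161, 0)], [(-163, 0)]]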